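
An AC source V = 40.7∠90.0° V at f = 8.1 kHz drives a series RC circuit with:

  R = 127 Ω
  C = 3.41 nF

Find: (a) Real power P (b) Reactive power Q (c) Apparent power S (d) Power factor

Step 1 — Angular frequency: ω = 2π·f = 2π·8100 = 5.089e+04 rad/s.
Step 2 — Component impedances:
  R: Z = R = 127 Ω
  C: Z = 1/(jωC) = -j/(ω·C) = 0 - j5762 Ω
Step 3 — Series combination: Z_total = R + C = 127 - j5762 Ω = 5763∠-88.7° Ω.
Step 4 — Source phasor: V = 40.7∠90.0° V = 0 + j40.7 V.
Step 5 — Current: I = V / Z = -0.00706 + j0.0001556 A = 0.007062∠178.7° A.
Step 6 — Complex power: S = V·I* = 0.006333 - j0.2873 VA.
Step 7 — Real power: P = Re(S) = 0.006333 W.
Step 8 — Reactive power: Q = Im(S) = -0.2873 VAR.
Step 9 — Apparent power: |S| = 0.2874 VA.
Step 10 — Power factor: PF = P/|S| = 0.02204 (leading).

(a) P = 0.006333 W  (b) Q = -0.2873 VAR  (c) S = 0.2874 VA  (d) PF = 0.02204 (leading)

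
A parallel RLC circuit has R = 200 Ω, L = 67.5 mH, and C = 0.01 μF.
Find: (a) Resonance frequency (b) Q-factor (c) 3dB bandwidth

Step 1 — Resonance: ω₀ = 1/√(LC) = 1/√(0.0675·1e-08) = 3.849e+04 rad/s.
Step 2 — f₀ = ω₀/(2π) = 6126 Hz.
Step 3 — Parallel Q: Q = R/(ω₀L) = 200/(3.849e+04·0.0675) = 0.07698.
Step 4 — Bandwidth: Δω = ω₀/Q = 5e+05 rad/s; BW = Δω/(2π) = 7.958e+04 Hz.

(a) f₀ = 6126 Hz  (b) Q = 0.07698  (c) BW = 7.958e+04 Hz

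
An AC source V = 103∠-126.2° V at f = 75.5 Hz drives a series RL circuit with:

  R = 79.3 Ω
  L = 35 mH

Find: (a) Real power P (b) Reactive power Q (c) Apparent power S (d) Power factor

Step 1 — Angular frequency: ω = 2π·f = 2π·75.5 = 474.4 rad/s.
Step 2 — Component impedances:
  R: Z = R = 79.3 Ω
  L: Z = jωL = j·474.4·0.035 = 0 + j16.6 Ω
Step 3 — Series combination: Z_total = R + L = 79.3 + j16.6 Ω = 81.02∠11.8° Ω.
Step 4 — Source phasor: V = 103∠-126.2° V = -60.83 - j83.12 V.
Step 5 — Current: I = V / Z = -0.9451 - j0.8502 A = 1.271∠-138.0° A.
Step 6 — Complex power: S = V·I* = 128.2 + j26.83 VA.
Step 7 — Real power: P = Re(S) = 128.2 W.
Step 8 — Reactive power: Q = Im(S) = 26.83 VAR.
Step 9 — Apparent power: |S| = 130.9 VA.
Step 10 — Power factor: PF = P/|S| = 0.9788 (lagging).

(a) P = 128.2 W  (b) Q = 26.83 VAR  (c) S = 130.9 VA  (d) PF = 0.9788 (lagging)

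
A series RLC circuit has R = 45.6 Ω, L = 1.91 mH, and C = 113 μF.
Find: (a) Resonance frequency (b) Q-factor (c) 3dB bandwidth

Step 1 — Resonance condition Im(Z)=0 gives ω₀ = 1/√(LC).
Step 2 — ω₀ = 1/√(0.00191·0.000113) = 2153 rad/s.
Step 3 — f₀ = ω₀/(2π) = 342.6 Hz.
Step 4 — Series Q: Q = ω₀L/R = 2153·0.00191/45.6 = 0.09016.
Step 5 — 3dB bandwidth: Δω = ω₀/Q = 2.387e+04 rad/s; BW = Δω/(2π) = 3800 Hz.

(a) f₀ = 342.6 Hz  (b) Q = 0.09016  (c) BW = 3800 Hz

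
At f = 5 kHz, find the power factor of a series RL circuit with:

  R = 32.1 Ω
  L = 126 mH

Step 1 — Angular frequency: ω = 2π·f = 2π·5000 = 3.142e+04 rad/s.
Step 2 — Component impedances:
  R: Z = R = 32.1 Ω
  L: Z = jωL = j·3.142e+04·0.126 = 0 + j3958 Ω
Step 3 — Series combination: Z_total = R + L = 32.1 + j3958 Ω = 3959∠89.5° Ω.
Step 4 — Power factor: PF = cos(φ) = Re(Z)/|Z| = 32.1/3958.5 = 0.008109.
Step 5 — Type: Im(Z) = 3958 ⇒ lagging (phase φ = 89.5°).

PF = 0.008109 (lagging, φ = 89.5°)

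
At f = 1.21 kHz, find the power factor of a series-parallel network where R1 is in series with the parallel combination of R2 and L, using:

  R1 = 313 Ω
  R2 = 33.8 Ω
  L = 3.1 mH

Step 1 — Angular frequency: ω = 2π·f = 2π·1210 = 7603 rad/s.
Step 2 — Component impedances:
  R1: Z = R = 313 Ω
  R2: Z = R = 33.8 Ω
  L: Z = jωL = j·7603·0.0031 = 0 + j23.57 Ω
Step 3 — Parallel branch: R2 || L = 1/(1/R2 + 1/L) = 11.06 + j15.86 Ω.
Step 4 — Series with R1: Z_total = R1 + (R2 || L) = 324.1 + j15.86 Ω = 324.4∠2.8° Ω.
Step 5 — Power factor: PF = cos(φ) = Re(Z)/|Z| = 324.06/324.45 = 0.9988.
Step 6 — Type: Im(Z) = 15.86 ⇒ lagging (phase φ = 2.8°).

PF = 0.9988 (lagging, φ = 2.8°)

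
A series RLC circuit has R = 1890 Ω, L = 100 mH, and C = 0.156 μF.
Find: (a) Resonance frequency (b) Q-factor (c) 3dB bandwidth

Step 1 — Resonance: ω₀ = 1/√(LC) = 1/√(0.1·1.56e-07) = 8006 rad/s.
Step 2 — f₀ = ω₀/(2π) = 1274 Hz.
Step 3 — Series Q: Q = ω₀L/R = 8006·0.1/1890 = 0.4236.
Step 4 — Bandwidth: Δω = ω₀/Q = 1.89e+04 rad/s; BW = Δω/(2π) = 3008 Hz.

(a) f₀ = 1274 Hz  (b) Q = 0.4236  (c) BW = 3008 Hz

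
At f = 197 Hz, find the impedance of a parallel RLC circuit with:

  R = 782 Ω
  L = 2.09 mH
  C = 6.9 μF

Step 1 — Angular frequency: ω = 2π·f = 2π·197 = 1238 rad/s.
Step 2 — Component impedances:
  R: Z = R = 782 Ω
  L: Z = jωL = j·1238·0.00209 = 0 + j2.587 Ω
  C: Z = 1/(jωC) = -j/(ω·C) = 0 - j117.1 Ω
Step 3 — Parallel combination: 1/Z_total = 1/R + 1/L + 1/C; Z_total = 0.008949 + j2.645 Ω = 2.645∠89.8° Ω.

Z = 0.008949 + j2.645 Ω = 2.645∠89.8° Ω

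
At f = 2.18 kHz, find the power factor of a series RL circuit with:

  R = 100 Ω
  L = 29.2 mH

Step 1 — Angular frequency: ω = 2π·f = 2π·2180 = 1.37e+04 rad/s.
Step 2 — Component impedances:
  R: Z = R = 100 Ω
  L: Z = jωL = j·1.37e+04·0.0292 = 0 + j400 Ω
Step 3 — Series combination: Z_total = R + L = 100 + j400 Ω = 412.3∠76.0° Ω.
Step 4 — Power factor: PF = cos(φ) = Re(Z)/|Z| = 100/412.27 = 0.2426.
Step 5 — Type: Im(Z) = 400 ⇒ lagging (phase φ = 76.0°).

PF = 0.2426 (lagging, φ = 76.0°)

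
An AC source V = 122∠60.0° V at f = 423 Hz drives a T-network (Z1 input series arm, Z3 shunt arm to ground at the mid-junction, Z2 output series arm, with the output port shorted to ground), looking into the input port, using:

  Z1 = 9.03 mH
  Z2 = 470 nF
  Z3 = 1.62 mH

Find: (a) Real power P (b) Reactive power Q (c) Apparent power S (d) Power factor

Step 1 — Angular frequency: ω = 2π·f = 2π·423 = 2658 rad/s.
Step 2 — Component impedances:
  Z1: Z = jωL = j·2658·0.00903 = 0 + j24 Ω
  Z2: Z = 1/(jωC) = -j/(ω·C) = 0 - j800.5 Ω
  Z3: Z = jωL = j·2658·0.00162 = 0 + j4.306 Ω
Step 3 — With the output port shorted to ground, the output series arm Z2 runs from the junction to ground; the shunt arm Z3 also runs from the junction to ground. They appear in parallel: Z3 || Z2 = 0 + j4.329 Ω.
Step 4 — Series with input arm Z1: Z_in = Z1 + (Z3 || Z2) = 0 + j28.33 Ω = 28.33∠90.0° Ω.
Step 5 — Source phasor: V = 122∠60.0° V = 61 + j105.7 V.
Step 6 — Current: I = V / Z = 3.73 - j2.153 A = 4.307∠-30.0° A.
Step 7 — Complex power: S = V·I* = 0 + j525.4 VA.
Step 8 — Real power: P = Re(S) = 0 W.
Step 9 — Reactive power: Q = Im(S) = 525.4 VAR.
Step 10 — Apparent power: |S| = 525.4 VA.
Step 11 — Power factor: PF = P/|S| = 0 (lagging).

(a) P = 0 W  (b) Q = 525.4 VAR  (c) S = 525.4 VA  (d) PF = 0 (lagging)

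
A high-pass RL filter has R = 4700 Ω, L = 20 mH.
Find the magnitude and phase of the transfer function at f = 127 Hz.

Step 1 — Angular frequency: ω = 2π·127 = 798 rad/s.
Step 2 — Transfer function: H(jω) = jωL/(R + jωL).
Step 3 — Numerator jωL = j·15.96; denominator R + jωL = 4700 + j15.96.
Step 4 — H = 1.153e-05 + j0.003396.
Step 5 — Magnitude: |H| = 0.003396 (-49.4 dB); phase: φ = 89.8°.

|H| = 0.003396 (-49.4 dB), φ = 89.8°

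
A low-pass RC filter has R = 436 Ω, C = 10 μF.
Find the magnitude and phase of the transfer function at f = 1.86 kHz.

Step 1 — Angular frequency: ω = 2π·1860 = 1.169e+04 rad/s.
Step 2 — Transfer function: H(jω) = 1/(1 + jωRC).
Step 3 — Denominator: 1 + jωRC = 1 + j·1.169e+04·436·1e-05 = 1 + j50.95.
Step 4 — H = 0.000385 - j0.01962.
Step 5 — Magnitude: |H| = 0.01962 (-34.1 dB); phase: φ = -88.9°.

|H| = 0.01962 (-34.1 dB), φ = -88.9°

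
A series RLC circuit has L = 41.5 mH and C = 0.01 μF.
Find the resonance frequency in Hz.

Step 1 — Resonance condition Im(Z)=0 gives ω₀ = 1/√(LC).
Step 2 — ω₀ = 1/√(0.0415·1e-08) = 4.909e+04 rad/s.
Step 3 — f₀ = ω₀/(2π) = 7813 Hz.

f₀ = 7813 Hz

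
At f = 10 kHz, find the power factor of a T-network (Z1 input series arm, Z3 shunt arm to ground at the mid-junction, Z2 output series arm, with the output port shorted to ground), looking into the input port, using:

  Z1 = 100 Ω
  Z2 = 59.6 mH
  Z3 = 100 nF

Step 1 — Angular frequency: ω = 2π·f = 2π·1e+04 = 6.283e+04 rad/s.
Step 2 — Component impedances:
  Z1: Z = R = 100 Ω
  Z2: Z = jωL = j·6.283e+04·0.0596 = 0 + j3745 Ω
  Z3: Z = 1/(jωC) = -j/(ω·C) = 0 - j159.2 Ω
Step 3 — With the output port shorted to ground, the output series arm Z2 runs from the junction to ground; the shunt arm Z3 also runs from the junction to ground. They appear in parallel: Z3 || Z2 = 0 - j166.2 Ω.
Step 4 — Series with input arm Z1: Z_in = Z1 + (Z3 || Z2) = 100 - j166.2 Ω = 194∠-59.0° Ω.
Step 5 — Power factor: PF = cos(φ) = Re(Z)/|Z| = 100/194 = 0.5155.
Step 6 — Type: Im(Z) = -166.2 ⇒ leading (phase φ = -59.0°).

PF = 0.5155 (leading, φ = -59.0°)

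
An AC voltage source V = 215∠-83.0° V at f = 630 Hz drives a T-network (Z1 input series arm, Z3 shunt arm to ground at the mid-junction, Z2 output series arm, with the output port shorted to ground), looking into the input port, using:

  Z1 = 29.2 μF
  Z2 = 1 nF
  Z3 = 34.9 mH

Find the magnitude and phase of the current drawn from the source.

Step 1 — Angular frequency: ω = 2π·f = 2π·630 = 3958 rad/s.
Step 2 — Component impedances:
  Z1: Z = 1/(jωC) = -j/(ω·C) = 0 - j8.652 Ω
  Z2: Z = 1/(jωC) = -j/(ω·C) = 0 - j2.526e+05 Ω
  Z3: Z = jωL = j·3958·0.0349 = 0 + j138.1 Ω
Step 3 — With the output port shorted to ground, the output series arm Z2 runs from the junction to ground; the shunt arm Z3 also runs from the junction to ground. They appear in parallel: Z3 || Z2 = 0 + j138.2 Ω.
Step 4 — Series with input arm Z1: Z_in = Z1 + (Z3 || Z2) = 0 + j129.6 Ω = 129.6∠90.0° Ω.
Step 5 — Source phasor: V = 215∠-83.0° V = 26.2 - j213.4 V.
Step 6 — Ohm's law: I = V / Z_total = (26.2 - j213.4) / (0 + j129.6) = -1.647 - j0.2022 A.
Step 7 — Convert to polar: |I| = 1.659 A, ∠I = -173.0°.

I = 1.659∠-173.0° A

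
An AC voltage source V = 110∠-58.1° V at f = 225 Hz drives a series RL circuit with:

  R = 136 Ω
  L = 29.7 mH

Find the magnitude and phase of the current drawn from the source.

Step 1 — Angular frequency: ω = 2π·f = 2π·225 = 1414 rad/s.
Step 2 — Component impedances:
  R: Z = R = 136 Ω
  L: Z = jωL = j·1414·0.0297 = 0 + j41.99 Ω
Step 3 — Series combination: Z_total = R + L = 136 + j41.99 Ω = 142.3∠17.2° Ω.
Step 4 — Source phasor: V = 110∠-58.1° V = 58.13 - j93.39 V.
Step 5 — Ohm's law: I = V / Z_total = (58.13 - j93.39) / (136 + j41.99) = 0.1967 - j0.7474 A.
Step 6 — Convert to polar: |I| = 0.7728 A, ∠I = -75.3°.

I = 0.7728∠-75.3° A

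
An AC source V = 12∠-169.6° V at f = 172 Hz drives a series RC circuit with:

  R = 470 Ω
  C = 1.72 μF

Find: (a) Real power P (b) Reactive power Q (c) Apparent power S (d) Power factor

Step 1 — Angular frequency: ω = 2π·f = 2π·172 = 1081 rad/s.
Step 2 — Component impedances:
  R: Z = R = 470 Ω
  C: Z = 1/(jωC) = -j/(ω·C) = 0 - j538 Ω
Step 3 — Series combination: Z_total = R + C = 470 - j538 Ω = 714.4∠-48.9° Ω.
Step 4 — Source phasor: V = 12∠-169.6° V = -11.8 - j2.166 V.
Step 5 — Current: I = V / Z = -0.008587 - j0.01444 A = 0.0168∠-120.7° A.
Step 6 — Complex power: S = V·I* = 0.1326 - j0.1518 VA.
Step 7 — Real power: P = Re(S) = 0.1326 W.
Step 8 — Reactive power: Q = Im(S) = -0.1518 VAR.
Step 9 — Apparent power: |S| = 0.2016 VA.
Step 10 — Power factor: PF = P/|S| = 0.6579 (leading).

(a) P = 0.1326 W  (b) Q = -0.1518 VAR  (c) S = 0.2016 VA  (d) PF = 0.6579 (leading)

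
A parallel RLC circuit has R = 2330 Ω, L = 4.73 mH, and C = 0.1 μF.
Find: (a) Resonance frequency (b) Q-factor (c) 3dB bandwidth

Step 1 — Resonance: ω₀ = 1/√(LC) = 1/√(0.00473·1e-07) = 4.598e+04 rad/s.
Step 2 — f₀ = ω₀/(2π) = 7318 Hz.
Step 3 — Parallel Q: Q = R/(ω₀L) = 2330/(4.598e+04·0.00473) = 10.71.
Step 4 — Bandwidth: Δω = ω₀/Q = 4292 rad/s; BW = Δω/(2π) = 683.1 Hz.

(a) f₀ = 7318 Hz  (b) Q = 10.71  (c) BW = 683.1 Hz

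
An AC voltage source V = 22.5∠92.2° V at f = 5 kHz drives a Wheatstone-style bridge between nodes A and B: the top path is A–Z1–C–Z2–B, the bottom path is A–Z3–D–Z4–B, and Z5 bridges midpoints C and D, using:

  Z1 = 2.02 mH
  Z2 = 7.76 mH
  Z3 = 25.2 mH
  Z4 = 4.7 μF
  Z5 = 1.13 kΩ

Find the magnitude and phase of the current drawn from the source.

Step 1 — Angular frequency: ω = 2π·f = 2π·5000 = 3.142e+04 rad/s.
Step 2 — Component impedances:
  Z1: Z = jωL = j·3.142e+04·0.00202 = 0 + j63.46 Ω
  Z2: Z = jωL = j·3.142e+04·0.00776 = 0 + j243.8 Ω
  Z3: Z = jωL = j·3.142e+04·0.0252 = 0 + j791.7 Ω
  Z4: Z = 1/(jωC) = -j/(ω·C) = 0 - j6.773 Ω
  Z5: Z = R = 1130 Ω
Step 3 — Bridge requires nodal analysis (the Z5 bridge couples midpoints C and D, so the two paths cannot be reduced to a simple series/parallel combination). Setting node B to ground and injecting 1 A at node A, the 3-node admittance system at A, C, D solves to V_A = Z_AB = 27.03 + j216.4 Ω = 218.1∠82.9° Ω.
Step 4 — Source phasor: V = 22.5∠92.2° V = -0.8637 + j22.48 V.
Step 5 — Ohm's law: I = V / Z_total = (-0.8637 + j22.48) / (27.03 + j216.4) = 0.1018 + j0.01671 A.
Step 6 — Convert to polar: |I| = 0.1032 A, ∠I = 9.3°.

I = 0.1032∠9.3° A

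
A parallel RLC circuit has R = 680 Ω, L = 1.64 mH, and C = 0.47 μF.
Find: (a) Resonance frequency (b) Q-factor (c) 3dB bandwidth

Step 1 — Resonance: ω₀ = 1/√(LC) = 1/√(0.00164·4.7e-07) = 3.602e+04 rad/s.
Step 2 — f₀ = ω₀/(2π) = 5733 Hz.
Step 3 — Parallel Q: Q = R/(ω₀L) = 680/(3.602e+04·0.00164) = 11.51.
Step 4 — Bandwidth: Δω = ω₀/Q = 3129 rad/s; BW = Δω/(2π) = 498 Hz.

(a) f₀ = 5733 Hz  (b) Q = 11.51  (c) BW = 498 Hz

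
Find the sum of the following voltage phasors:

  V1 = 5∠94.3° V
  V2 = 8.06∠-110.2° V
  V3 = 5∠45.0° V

Step 1 — Convert each phasor to rectangular form:
  V1 = 5·(cos(94.3°) + j·sin(94.3°)) = -0.3749 + j4.986 V
  V2 = 8.06·(cos(-110.2°) + j·sin(-110.2°)) = -2.783 - j7.564 V
  V3 = 5·(cos(45.0°) + j·sin(45.0°)) = 3.536 + j3.536 V
Step 2 — Sum components: V_total = 0.3775 + j0.9572 V.
Step 3 — Convert to polar: |V_total| = 1.029 V, ∠V_total = 68.5°.

V_total = 1.029∠68.5° V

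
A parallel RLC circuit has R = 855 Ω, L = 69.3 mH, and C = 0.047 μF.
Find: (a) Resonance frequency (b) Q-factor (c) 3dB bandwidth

Step 1 — Resonance: ω₀ = 1/√(LC) = 1/√(0.0693·4.7e-08) = 1.752e+04 rad/s.
Step 2 — f₀ = ω₀/(2π) = 2789 Hz.
Step 3 — Parallel Q: Q = R/(ω₀L) = 855/(1.752e+04·0.0693) = 0.7041.
Step 4 — Bandwidth: Δω = ω₀/Q = 2.488e+04 rad/s; BW = Δω/(2π) = 3961 Hz.

(a) f₀ = 2789 Hz  (b) Q = 0.7041  (c) BW = 3961 Hz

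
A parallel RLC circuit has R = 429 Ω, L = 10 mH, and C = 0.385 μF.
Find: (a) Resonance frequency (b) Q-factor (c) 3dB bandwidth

Step 1 — Resonance: ω₀ = 1/√(LC) = 1/√(0.01·3.85e-07) = 1.612e+04 rad/s.
Step 2 — f₀ = ω₀/(2π) = 2565 Hz.
Step 3 — Parallel Q: Q = R/(ω₀L) = 429/(1.612e+04·0.01) = 2.662.
Step 4 — Bandwidth: Δω = ω₀/Q = 6055 rad/s; BW = Δω/(2π) = 963.6 Hz.

(a) f₀ = 2565 Hz  (b) Q = 2.662  (c) BW = 963.6 Hz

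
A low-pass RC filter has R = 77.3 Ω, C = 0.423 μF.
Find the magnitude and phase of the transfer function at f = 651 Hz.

Step 1 — Angular frequency: ω = 2π·651 = 4090 rad/s.
Step 2 — Transfer function: H(jω) = 1/(1 + jωRC).
Step 3 — Denominator: 1 + jωRC = 1 + j·4090·77.3·4.23e-07 = 1 + j0.1337.
Step 4 — H = 0.9824 - j0.1314.
Step 5 — Magnitude: |H| = 0.9912 (-0.1 dB); phase: φ = -7.6°.

|H| = 0.9912 (-0.1 dB), φ = -7.6°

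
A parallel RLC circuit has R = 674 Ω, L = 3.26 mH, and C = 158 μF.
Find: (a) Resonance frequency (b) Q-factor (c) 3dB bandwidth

Step 1 — Resonance: ω₀ = 1/√(LC) = 1/√(0.00326·0.000158) = 1393 rad/s.
Step 2 — f₀ = ω₀/(2π) = 221.8 Hz.
Step 3 — Parallel Q: Q = R/(ω₀L) = 674/(1393·0.00326) = 148.4.
Step 4 — Bandwidth: Δω = ω₀/Q = 9.39 rad/s; BW = Δω/(2π) = 1.495 Hz.

(a) f₀ = 221.8 Hz  (b) Q = 148.4  (c) BW = 1.495 Hz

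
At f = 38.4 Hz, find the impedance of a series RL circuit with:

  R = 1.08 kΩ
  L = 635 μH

Step 1 — Angular frequency: ω = 2π·f = 2π·38.4 = 241.3 rad/s.
Step 2 — Component impedances:
  R: Z = R = 1080 Ω
  L: Z = jωL = j·241.3·0.000635 = 0 + j0.1532 Ω
Step 3 — Series combination: Z_total = R + L = 1080 + j0.1532 Ω = 1080∠0.0° Ω.

Z = 1080 + j0.1532 Ω = 1080∠0.0° Ω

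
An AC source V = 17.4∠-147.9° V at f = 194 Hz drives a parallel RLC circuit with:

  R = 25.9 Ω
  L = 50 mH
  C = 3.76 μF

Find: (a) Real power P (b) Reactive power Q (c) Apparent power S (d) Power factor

Step 1 — Angular frequency: ω = 2π·f = 2π·194 = 1219 rad/s.
Step 2 — Component impedances:
  R: Z = R = 25.9 Ω
  L: Z = jωL = j·1219·0.05 = 0 + j60.95 Ω
  C: Z = 1/(jωC) = -j/(ω·C) = 0 - j218.2 Ω
Step 3 — Parallel combination: 1/Z_total = 1/R + 1/L + 1/C; Z_total = 23.68 + j7.252 Ω = 24.76∠17.0° Ω.
Step 4 — Source phasor: V = 17.4∠-147.9° V = -14.74 - j9.246 V.
Step 5 — Current: I = V / Z = -0.6784 - j0.1827 A = 0.7026∠-164.9° A.
Step 6 — Complex power: S = V·I* = 11.69 + j3.58 VA.
Step 7 — Real power: P = Re(S) = 11.69 W.
Step 8 — Reactive power: Q = Im(S) = 3.58 VAR.
Step 9 — Apparent power: |S| = 12.23 VA.
Step 10 — Power factor: PF = P/|S| = 0.9562 (lagging).

(a) P = 11.69 W  (b) Q = 3.58 VAR  (c) S = 12.23 VA  (d) PF = 0.9562 (lagging)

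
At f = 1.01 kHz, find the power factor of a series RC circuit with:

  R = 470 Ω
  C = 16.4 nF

Step 1 — Angular frequency: ω = 2π·f = 2π·1010 = 6346 rad/s.
Step 2 — Component impedances:
  R: Z = R = 470 Ω
  C: Z = 1/(jωC) = -j/(ω·C) = 0 - j9608 Ω
Step 3 — Series combination: Z_total = R + C = 470 - j9608 Ω = 9620∠-87.2° Ω.
Step 4 — Power factor: PF = cos(φ) = Re(Z)/|Z| = 470/9620 = 0.04886.
Step 5 — Type: Im(Z) = -9608 ⇒ leading (phase φ = -87.2°).

PF = 0.04886 (leading, φ = -87.2°)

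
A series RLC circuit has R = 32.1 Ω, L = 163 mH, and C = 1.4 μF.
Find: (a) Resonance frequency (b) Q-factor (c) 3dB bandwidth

Step 1 — Resonance: ω₀ = 1/√(LC) = 1/√(0.163·1.4e-06) = 2093 rad/s.
Step 2 — f₀ = ω₀/(2π) = 333.2 Hz.
Step 3 — Series Q: Q = ω₀L/R = 2093·0.163/32.1 = 10.63.
Step 4 — Bandwidth: Δω = ω₀/Q = 196.9 rad/s; BW = Δω/(2π) = 31.34 Hz.

(a) f₀ = 333.2 Hz  (b) Q = 10.63  (c) BW = 31.34 Hz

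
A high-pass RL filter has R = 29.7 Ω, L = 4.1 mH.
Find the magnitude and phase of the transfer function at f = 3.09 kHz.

Step 1 — Angular frequency: ω = 2π·3090 = 1.942e+04 rad/s.
Step 2 — Transfer function: H(jω) = jωL/(R + jωL).
Step 3 — Numerator jωL = j·79.6; denominator R + jωL = 29.7 + j79.6.
Step 4 — H = 0.8778 + j0.3275.
Step 5 — Magnitude: |H| = 0.9369 (-0.6 dB); phase: φ = 20.5°.

|H| = 0.9369 (-0.6 dB), φ = 20.5°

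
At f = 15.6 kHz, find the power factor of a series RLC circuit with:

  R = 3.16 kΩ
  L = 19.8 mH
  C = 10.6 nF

Step 1 — Angular frequency: ω = 2π·f = 2π·1.56e+04 = 9.802e+04 rad/s.
Step 2 — Component impedances:
  R: Z = R = 3160 Ω
  L: Z = jωL = j·9.802e+04·0.0198 = 0 + j1941 Ω
  C: Z = 1/(jωC) = -j/(ω·C) = 0 - j962.5 Ω
Step 3 — Series combination: Z_total = R + L + C = 3160 + j978.3 Ω = 3308∠17.2° Ω.
Step 4 — Power factor: PF = cos(φ) = Re(Z)/|Z| = 3160/3308 = 0.9553.
Step 5 — Type: Im(Z) = 978.3 ⇒ lagging (phase φ = 17.2°).

PF = 0.9553 (lagging, φ = 17.2°)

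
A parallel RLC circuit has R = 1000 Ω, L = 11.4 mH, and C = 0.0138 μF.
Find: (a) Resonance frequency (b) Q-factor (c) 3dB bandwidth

Step 1 — Resonance: ω₀ = 1/√(LC) = 1/√(0.0114·1.38e-08) = 7.973e+04 rad/s.
Step 2 — f₀ = ω₀/(2π) = 1.269e+04 Hz.
Step 3 — Parallel Q: Q = R/(ω₀L) = 1000/(7.973e+04·0.0114) = 1.1.
Step 4 — Bandwidth: Δω = ω₀/Q = 7.246e+04 rad/s; BW = Δω/(2π) = 1.153e+04 Hz.

(a) f₀ = 1.269e+04 Hz  (b) Q = 1.1  (c) BW = 1.153e+04 Hz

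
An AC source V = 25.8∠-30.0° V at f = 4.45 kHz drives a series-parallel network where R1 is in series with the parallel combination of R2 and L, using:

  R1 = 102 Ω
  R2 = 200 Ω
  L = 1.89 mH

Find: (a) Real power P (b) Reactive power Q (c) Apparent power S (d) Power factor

Step 1 — Angular frequency: ω = 2π·f = 2π·4450 = 2.796e+04 rad/s.
Step 2 — Component impedances:
  R1: Z = R = 102 Ω
  R2: Z = R = 200 Ω
  L: Z = jωL = j·2.796e+04·0.00189 = 0 + j52.84 Ω
Step 3 — Parallel branch: R2 || L = 1/(1/R2 + 1/L) = 13.05 + j49.4 Ω.
Step 4 — Series with R1: Z_total = R1 + (R2 || L) = 115.1 + j49.4 Ω = 125.2∠23.2° Ω.
Step 5 — Source phasor: V = 25.8∠-30.0° V = 22.34 - j12.9 V.
Step 6 — Current: I = V / Z = 0.1233 - j0.1651 A = 0.2061∠-53.2° A.
Step 7 — Complex power: S = V·I* = 4.885 + j2.097 VA.
Step 8 — Real power: P = Re(S) = 4.885 W.
Step 9 — Reactive power: Q = Im(S) = 2.097 VAR.
Step 10 — Apparent power: |S| = 5.316 VA.
Step 11 — Power factor: PF = P/|S| = 0.9189 (lagging).

(a) P = 4.885 W  (b) Q = 2.097 VAR  (c) S = 5.316 VA  (d) PF = 0.9189 (lagging)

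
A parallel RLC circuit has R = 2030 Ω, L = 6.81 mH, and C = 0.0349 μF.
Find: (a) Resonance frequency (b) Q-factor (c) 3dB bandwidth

Step 1 — Resonance: ω₀ = 1/√(LC) = 1/√(0.00681·3.49e-08) = 6.487e+04 rad/s.
Step 2 — f₀ = ω₀/(2π) = 1.032e+04 Hz.
Step 3 — Parallel Q: Q = R/(ω₀L) = 2030/(6.487e+04·0.00681) = 4.596.
Step 4 — Bandwidth: Δω = ω₀/Q = 1.411e+04 rad/s; BW = Δω/(2π) = 2246 Hz.

(a) f₀ = 1.032e+04 Hz  (b) Q = 4.596  (c) BW = 2246 Hz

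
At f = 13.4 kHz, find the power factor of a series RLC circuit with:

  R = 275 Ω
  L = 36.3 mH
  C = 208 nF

Step 1 — Angular frequency: ω = 2π·f = 2π·1.34e+04 = 8.419e+04 rad/s.
Step 2 — Component impedances:
  R: Z = R = 275 Ω
  L: Z = jωL = j·8.419e+04·0.0363 = 0 + j3056 Ω
  C: Z = 1/(jωC) = -j/(ω·C) = 0 - j57.1 Ω
Step 3 — Series combination: Z_total = R + L + C = 275 + j2999 Ω = 3012∠84.8° Ω.
Step 4 — Power factor: PF = cos(φ) = Re(Z)/|Z| = 275/3011.7 = 0.09131.
Step 5 — Type: Im(Z) = 2999 ⇒ lagging (phase φ = 84.8°).

PF = 0.09131 (lagging, φ = 84.8°)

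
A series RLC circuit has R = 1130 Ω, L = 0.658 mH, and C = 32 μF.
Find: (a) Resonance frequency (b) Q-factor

Step 1 — Resonance condition Im(Z)=0 gives ω₀ = 1/√(LC).
Step 2 — ω₀ = 1/√(0.000658·3.2e-05) = 6891 rad/s.
Step 3 — f₀ = ω₀/(2π) = 1097 Hz.
Step 4 — Series Q: Q = ω₀L/R = 6891·0.000658/1130 = 0.004013.

(a) f₀ = 1097 Hz  (b) Q = 0.004013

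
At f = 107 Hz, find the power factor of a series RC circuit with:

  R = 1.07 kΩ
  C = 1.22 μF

Step 1 — Angular frequency: ω = 2π·f = 2π·107 = 672.3 rad/s.
Step 2 — Component impedances:
  R: Z = R = 1070 Ω
  C: Z = 1/(jωC) = -j/(ω·C) = 0 - j1219 Ω
Step 3 — Series combination: Z_total = R + C = 1070 - j1219 Ω = 1622∠-48.7° Ω.
Step 4 — Power factor: PF = cos(φ) = Re(Z)/|Z| = 1070/1622.1 = 0.6596.
Step 5 — Type: Im(Z) = -1219 ⇒ leading (phase φ = -48.7°).

PF = 0.6596 (leading, φ = -48.7°)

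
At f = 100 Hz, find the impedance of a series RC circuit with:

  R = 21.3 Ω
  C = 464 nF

Step 1 — Angular frequency: ω = 2π·f = 2π·100 = 628.3 rad/s.
Step 2 — Component impedances:
  R: Z = R = 21.3 Ω
  C: Z = 1/(jωC) = -j/(ω·C) = 0 - j3430 Ω
Step 3 — Series combination: Z_total = R + C = 21.3 - j3430 Ω = 3430∠-89.6° Ω.

Z = 21.3 - j3430 Ω = 3430∠-89.6° Ω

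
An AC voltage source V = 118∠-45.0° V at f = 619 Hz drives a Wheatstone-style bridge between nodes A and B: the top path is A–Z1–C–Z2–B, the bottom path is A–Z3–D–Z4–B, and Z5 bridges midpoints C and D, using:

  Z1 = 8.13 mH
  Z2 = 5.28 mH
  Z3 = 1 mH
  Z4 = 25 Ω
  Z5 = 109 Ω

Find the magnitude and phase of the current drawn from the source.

Step 1 — Angular frequency: ω = 2π·f = 2π·619 = 3889 rad/s.
Step 2 — Component impedances:
  Z1: Z = jωL = j·3889·0.00813 = 0 + j31.62 Ω
  Z2: Z = jωL = j·3889·0.00528 = 0 + j20.54 Ω
  Z3: Z = jωL = j·3889·0.001 = 0 + j3.889 Ω
  Z4: Z = R = 25 Ω
  Z5: Z = R = 109 Ω
Step 3 — Bridge requires nodal analysis (the Z5 bridge couples midpoints C and D, so the two paths cannot be reduced to a simple series/parallel combination). Setting node B to ground and injecting 1 A at node A, the 3-node admittance system at A, C, D solves to V_A = Z_AB = 16.81 + j11 Ω = 20.09∠33.2° Ω.
Step 4 — Source phasor: V = 118∠-45.0° V = 83.44 - j83.44 V.
Step 5 — Ohm's law: I = V / Z_total = (83.44 - j83.44) / (16.81 + j11) = 1.201 - j5.748 A.
Step 6 — Convert to polar: |I| = 5.873 A, ∠I = -78.2°.

I = 5.873∠-78.2° A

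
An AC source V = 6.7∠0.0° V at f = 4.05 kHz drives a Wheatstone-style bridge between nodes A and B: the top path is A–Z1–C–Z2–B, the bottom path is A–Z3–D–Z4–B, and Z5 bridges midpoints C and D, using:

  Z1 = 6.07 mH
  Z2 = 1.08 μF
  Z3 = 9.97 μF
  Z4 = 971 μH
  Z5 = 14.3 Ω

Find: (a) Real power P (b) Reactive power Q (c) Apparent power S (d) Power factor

Step 1 — Angular frequency: ω = 2π·f = 2π·4050 = 2.545e+04 rad/s.
Step 2 — Component impedances:
  Z1: Z = jωL = j·2.545e+04·0.00607 = 0 + j154.5 Ω
  Z2: Z = 1/(jωC) = -j/(ω·C) = 0 - j36.39 Ω
  Z3: Z = 1/(jωC) = -j/(ω·C) = 0 - j3.942 Ω
  Z4: Z = jωL = j·2.545e+04·0.000971 = 0 + j24.71 Ω
  Z5: Z = R = 14.3 Ω
Step 3 — Bridge requires nodal analysis (the Z5 bridge couples midpoints C and D, so the two paths cannot be reduced to a simple series/parallel combination). Setting node B to ground and injecting 1 A at node A, the 3-node admittance system at A, C, D solves to V_A = Z_AB = 27.44 + j41.95 Ω = 50.13∠56.8° Ω.
Step 4 — Source phasor: V = 6.7∠0.0° V = 6.7 V.
Step 5 — Current: I = V / Z = 0.07316 - j0.1119 A = 0.1337∠-56.8° A.
Step 6 — Complex power: S = V·I* = 0.4902 + j0.7494 VA.
Step 7 — Real power: P = Re(S) = 0.4902 W.
Step 8 — Reactive power: Q = Im(S) = 0.7494 VAR.
Step 9 — Apparent power: |S| = 0.8955 VA.
Step 10 — Power factor: PF = P/|S| = 0.5474 (lagging).

(a) P = 0.4902 W  (b) Q = 0.7494 VAR  (c) S = 0.8955 VA  (d) PF = 0.5474 (lagging)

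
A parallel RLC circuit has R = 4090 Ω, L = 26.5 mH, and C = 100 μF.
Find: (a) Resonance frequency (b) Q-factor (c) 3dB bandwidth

Step 1 — Resonance: ω₀ = 1/√(LC) = 1/√(0.0265·0.0001) = 614.3 rad/s.
Step 2 — f₀ = ω₀/(2π) = 97.77 Hz.
Step 3 — Parallel Q: Q = R/(ω₀L) = 4090/(614.3·0.0265) = 251.2.
Step 4 — Bandwidth: Δω = ω₀/Q = 2.445 rad/s; BW = Δω/(2π) = 0.3891 Hz.

(a) f₀ = 97.77 Hz  (b) Q = 251.2  (c) BW = 0.3891 Hz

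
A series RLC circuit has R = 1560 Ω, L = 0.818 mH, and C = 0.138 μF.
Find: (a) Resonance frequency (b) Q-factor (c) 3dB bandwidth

Step 1 — Resonance condition Im(Z)=0 gives ω₀ = 1/√(LC).
Step 2 — ω₀ = 1/√(0.000818·1.38e-07) = 9.412e+04 rad/s.
Step 3 — f₀ = ω₀/(2π) = 1.498e+04 Hz.
Step 4 — Series Q: Q = ω₀L/R = 9.412e+04·0.000818/1560 = 0.04935.
Step 5 — 3dB bandwidth: Δω = ω₀/Q = 1.907e+06 rad/s; BW = Δω/(2π) = 3.035e+05 Hz.

(a) f₀ = 1.498e+04 Hz  (b) Q = 0.04935  (c) BW = 3.035e+05 Hz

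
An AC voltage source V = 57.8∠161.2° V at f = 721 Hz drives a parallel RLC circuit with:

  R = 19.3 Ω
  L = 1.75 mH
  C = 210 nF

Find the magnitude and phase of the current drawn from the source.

Step 1 — Angular frequency: ω = 2π·f = 2π·721 = 4530 rad/s.
Step 2 — Component impedances:
  R: Z = R = 19.3 Ω
  L: Z = jωL = j·4530·0.00175 = 0 + j7.928 Ω
  C: Z = 1/(jωC) = -j/(ω·C) = 0 - j1051 Ω
Step 3 — Parallel combination: 1/Z_total = 1/R + 1/L + 1/C; Z_total = 2.823 + j6.82 Ω = 7.381∠67.5° Ω.
Step 4 — Source phasor: V = 57.8∠161.2° V = -54.72 + j18.63 V.
Step 5 — Ohm's law: I = V / Z_total = (-54.72 + j18.63) / (2.823 + j6.82) = -0.5032 + j7.815 A.
Step 6 — Convert to polar: |I| = 7.831 A, ∠I = 93.7°.

I = 7.831∠93.7° A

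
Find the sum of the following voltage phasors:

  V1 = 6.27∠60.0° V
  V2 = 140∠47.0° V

Step 1 — Convert each phasor to rectangular form:
  V1 = 6.27·(cos(60.0°) + j·sin(60.0°)) = 3.135 + j5.43 V
  V2 = 140·(cos(47.0°) + j·sin(47.0°)) = 95.48 + j102.4 V
Step 2 — Sum components: V_total = 98.61 + j107.8 V.
Step 3 — Convert to polar: |V_total| = 146.1 V, ∠V_total = 47.6°.

V_total = 146.1∠47.6° V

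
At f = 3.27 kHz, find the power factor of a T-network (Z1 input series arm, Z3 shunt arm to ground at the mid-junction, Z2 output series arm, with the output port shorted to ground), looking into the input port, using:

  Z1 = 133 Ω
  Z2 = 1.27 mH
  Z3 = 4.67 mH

Step 1 — Angular frequency: ω = 2π·f = 2π·3270 = 2.055e+04 rad/s.
Step 2 — Component impedances:
  Z1: Z = R = 133 Ω
  Z2: Z = jωL = j·2.055e+04·0.00127 = 0 + j26.09 Ω
  Z3: Z = jωL = j·2.055e+04·0.00467 = 0 + j95.95 Ω
Step 3 — With the output port shorted to ground, the output series arm Z2 runs from the junction to ground; the shunt arm Z3 also runs from the junction to ground. They appear in parallel: Z3 || Z2 = 0 + j20.51 Ω.
Step 4 — Series with input arm Z1: Z_in = Z1 + (Z3 || Z2) = 133 + j20.51 Ω = 134.6∠8.8° Ω.
Step 5 — Power factor: PF = cos(φ) = Re(Z)/|Z| = 133/134.57 = 0.9883.
Step 6 — Type: Im(Z) = 20.51 ⇒ lagging (phase φ = 8.8°).

PF = 0.9883 (lagging, φ = 8.8°)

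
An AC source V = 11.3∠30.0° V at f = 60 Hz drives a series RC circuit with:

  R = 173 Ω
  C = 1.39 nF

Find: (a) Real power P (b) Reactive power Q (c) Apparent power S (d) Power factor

Step 1 — Angular frequency: ω = 2π·f = 2π·60 = 377 rad/s.
Step 2 — Component impedances:
  R: Z = R = 173 Ω
  C: Z = 1/(jωC) = -j/(ω·C) = 0 - j1.908e+06 Ω
Step 3 — Series combination: Z_total = R + C = 173 - j1.908e+06 Ω = 1.908e+06∠-90.0° Ω.
Step 4 — Source phasor: V = 11.3∠30.0° V = 9.786 + j5.65 V.
Step 5 — Current: I = V / Z = -2.96e-06 + j5.128e-06 A = 5.921e-06∠120.0° A.
Step 6 — Complex power: S = V·I* = 6.066e-09 - j6.691e-05 VA.
Step 7 — Real power: P = Re(S) = 6.066e-09 W.
Step 8 — Reactive power: Q = Im(S) = -6.691e-05 VAR.
Step 9 — Apparent power: |S| = 6.691e-05 VA.
Step 10 — Power factor: PF = P/|S| = 9.066e-05 (leading).

(a) P = 6.066e-09 W  (b) Q = -6.691e-05 VAR  (c) S = 6.691e-05 VA  (d) PF = 9.066e-05 (leading)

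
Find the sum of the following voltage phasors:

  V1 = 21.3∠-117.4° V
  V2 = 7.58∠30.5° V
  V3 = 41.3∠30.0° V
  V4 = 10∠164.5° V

Step 1 — Convert each phasor to rectangular form:
  V1 = 21.3·(cos(-117.4°) + j·sin(-117.4°)) = -9.802 - j18.91 V
  V2 = 7.58·(cos(30.5°) + j·sin(30.5°)) = 6.531 + j3.847 V
  V3 = 41.3·(cos(30.0°) + j·sin(30.0°)) = 35.77 + j20.65 V
  V4 = 10·(cos(164.5°) + j·sin(164.5°)) = -9.636 + j2.672 V
Step 2 — Sum components: V_total = 22.86 + j8.259 V.
Step 3 — Convert to polar: |V_total| = 24.31 V, ∠V_total = 19.9°.

V_total = 24.31∠19.9° V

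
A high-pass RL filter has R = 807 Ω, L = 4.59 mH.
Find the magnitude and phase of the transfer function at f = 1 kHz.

Step 1 — Angular frequency: ω = 2π·1000 = 6283 rad/s.
Step 2 — Transfer function: H(jω) = jωL/(R + jωL).
Step 3 — Numerator jωL = j·28.84; denominator R + jωL = 807 + j28.84.
Step 4 — H = 0.001276 + j0.03569.
Step 5 — Magnitude: |H| = 0.03571 (-28.9 dB); phase: φ = 88.0°.

|H| = 0.03571 (-28.9 dB), φ = 88.0°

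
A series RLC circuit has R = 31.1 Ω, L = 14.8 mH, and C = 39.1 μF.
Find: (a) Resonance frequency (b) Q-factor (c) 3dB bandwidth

Step 1 — Resonance: ω₀ = 1/√(LC) = 1/√(0.0148·3.91e-05) = 1315 rad/s.
Step 2 — f₀ = ω₀/(2π) = 209.2 Hz.
Step 3 — Series Q: Q = ω₀L/R = 1315·0.0148/31.1 = 0.6256.
Step 4 — Bandwidth: Δω = ω₀/Q = 2101 rad/s; BW = Δω/(2π) = 334.4 Hz.

(a) f₀ = 209.2 Hz  (b) Q = 0.6256  (c) BW = 334.4 Hz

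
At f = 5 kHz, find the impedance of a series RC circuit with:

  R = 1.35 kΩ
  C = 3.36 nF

Step 1 — Angular frequency: ω = 2π·f = 2π·5000 = 3.142e+04 rad/s.
Step 2 — Component impedances:
  R: Z = R = 1350 Ω
  C: Z = 1/(jωC) = -j/(ω·C) = 0 - j9474 Ω
Step 3 — Series combination: Z_total = R + C = 1350 - j9474 Ω = 9569∠-81.9° Ω.

Z = 1350 - j9474 Ω = 9569∠-81.9° Ω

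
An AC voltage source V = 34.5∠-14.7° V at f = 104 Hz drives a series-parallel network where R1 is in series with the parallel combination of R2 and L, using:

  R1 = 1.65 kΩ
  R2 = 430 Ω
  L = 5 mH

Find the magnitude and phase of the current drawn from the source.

Step 1 — Angular frequency: ω = 2π·f = 2π·104 = 653.5 rad/s.
Step 2 — Component impedances:
  R1: Z = R = 1650 Ω
  R2: Z = R = 430 Ω
  L: Z = jωL = j·653.5·0.005 = 0 + j3.267 Ω
Step 3 — Parallel branch: R2 || L = 1/(1/R2 + 1/L) = 0.02482 + j3.267 Ω.
Step 4 — Series with R1: Z_total = R1 + (R2 || L) = 1650 + j3.267 Ω = 1650∠0.1° Ω.
Step 5 — Source phasor: V = 34.5∠-14.7° V = 33.37 - j8.755 V.
Step 6 — Ohm's law: I = V / Z_total = (33.37 - j8.755) / (1650 + j3.267) = 0.02021 - j0.005346 A.
Step 7 — Convert to polar: |I| = 0.02091 A, ∠I = -14.8°.

I = 0.02091∠-14.8° A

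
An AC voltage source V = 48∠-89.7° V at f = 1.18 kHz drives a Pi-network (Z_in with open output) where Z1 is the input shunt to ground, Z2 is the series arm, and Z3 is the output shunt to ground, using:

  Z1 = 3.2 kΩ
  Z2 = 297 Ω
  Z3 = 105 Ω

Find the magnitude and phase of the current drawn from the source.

Step 1 — Angular frequency: ω = 2π·f = 2π·1180 = 7414 rad/s.
Step 2 — Component impedances:
  Z1: Z = R = 3200 Ω
  Z2: Z = R = 297 Ω
  Z3: Z = R = 105 Ω
Step 3 — With open output, the series arm Z2 and the output shunt Z3 appear in series to ground: Z2 + Z3 = 402 Ω.
Step 4 — Parallel with input shunt Z1: Z_in = Z1 || (Z2 + Z3) = 357.1 Ω = 357.1∠0.0° Ω.
Step 5 — Source phasor: V = 48∠-89.7° V = 0.2513 - j48 V.
Step 6 — Ohm's law: I = V / Z_total = (0.2513 - j48) / (357.1) = 0.0007037 - j0.1344 A.
Step 7 — Convert to polar: |I| = 0.1344 A, ∠I = -89.7°.

I = 0.1344∠-89.7° A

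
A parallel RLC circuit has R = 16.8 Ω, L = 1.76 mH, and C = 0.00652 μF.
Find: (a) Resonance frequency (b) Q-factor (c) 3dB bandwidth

Step 1 — Resonance: ω₀ = 1/√(LC) = 1/√(0.00176·6.52e-09) = 2.952e+05 rad/s.
Step 2 — f₀ = ω₀/(2π) = 4.698e+04 Hz.
Step 3 — Parallel Q: Q = R/(ω₀L) = 16.8/(2.952e+05·0.00176) = 0.03234.
Step 4 — Bandwidth: Δω = ω₀/Q = 9.129e+06 rad/s; BW = Δω/(2π) = 1.453e+06 Hz.

(a) f₀ = 4.698e+04 Hz  (b) Q = 0.03234  (c) BW = 1.453e+06 Hz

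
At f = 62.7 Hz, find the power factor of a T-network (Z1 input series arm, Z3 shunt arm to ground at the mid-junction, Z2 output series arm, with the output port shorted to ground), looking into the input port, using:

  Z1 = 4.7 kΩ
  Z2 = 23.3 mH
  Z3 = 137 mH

Step 1 — Angular frequency: ω = 2π·f = 2π·62.7 = 394 rad/s.
Step 2 — Component impedances:
  Z1: Z = R = 4700 Ω
  Z2: Z = jωL = j·394·0.0233 = 0 + j9.179 Ω
  Z3: Z = jωL = j·394·0.137 = 0 + j53.97 Ω
Step 3 — With the output port shorted to ground, the output series arm Z2 runs from the junction to ground; the shunt arm Z3 also runs from the junction to ground. They appear in parallel: Z3 || Z2 = 0 + j7.845 Ω.
Step 4 — Series with input arm Z1: Z_in = Z1 + (Z3 || Z2) = 4700 + j7.845 Ω = 4700∠0.1° Ω.
Step 5 — Power factor: PF = cos(φ) = Re(Z)/|Z| = 4700/4700 = 1.
Step 6 — Type: Im(Z) = 7.845 ⇒ lagging (phase φ = 0.1°).

PF = 1 (lagging, φ = 0.1°)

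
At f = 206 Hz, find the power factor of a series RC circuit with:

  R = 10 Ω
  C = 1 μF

Step 1 — Angular frequency: ω = 2π·f = 2π·206 = 1294 rad/s.
Step 2 — Component impedances:
  R: Z = R = 10 Ω
  C: Z = 1/(jωC) = -j/(ω·C) = 0 - j772.6 Ω
Step 3 — Series combination: Z_total = R + C = 10 - j772.6 Ω = 772.7∠-89.3° Ω.
Step 4 — Power factor: PF = cos(φ) = Re(Z)/|Z| = 10/772.7 = 0.01294.
Step 5 — Type: Im(Z) = -772.6 ⇒ leading (phase φ = -89.3°).

PF = 0.01294 (leading, φ = -89.3°)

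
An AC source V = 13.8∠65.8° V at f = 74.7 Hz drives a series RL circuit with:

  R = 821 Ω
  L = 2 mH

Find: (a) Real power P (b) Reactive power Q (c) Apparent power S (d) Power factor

Step 1 — Angular frequency: ω = 2π·f = 2π·74.7 = 469.4 rad/s.
Step 2 — Component impedances:
  R: Z = R = 821 Ω
  L: Z = jωL = j·469.4·0.002 = 0 + j0.9387 Ω
Step 3 — Series combination: Z_total = R + L = 821 + j0.9387 Ω = 821∠0.1° Ω.
Step 4 — Source phasor: V = 13.8∠65.8° V = 5.657 + j12.59 V.
Step 5 — Current: I = V / Z = 0.006908 + j0.01532 A = 0.01681∠65.7° A.
Step 6 — Complex power: S = V·I* = 0.232 + j0.0002652 VA.
Step 7 — Real power: P = Re(S) = 0.232 W.
Step 8 — Reactive power: Q = Im(S) = 0.0002652 VAR.
Step 9 — Apparent power: |S| = 0.232 VA.
Step 10 — Power factor: PF = P/|S| = 1 (lagging).

(a) P = 0.232 W  (b) Q = 0.0002652 VAR  (c) S = 0.232 VA  (d) PF = 1 (lagging)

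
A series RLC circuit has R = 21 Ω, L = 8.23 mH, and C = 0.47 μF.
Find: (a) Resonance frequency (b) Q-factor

Step 1 — Resonance condition Im(Z)=0 gives ω₀ = 1/√(LC).
Step 2 — ω₀ = 1/√(0.00823·4.7e-07) = 1.608e+04 rad/s.
Step 3 — f₀ = ω₀/(2π) = 2559 Hz.
Step 4 — Series Q: Q = ω₀L/R = 1.608e+04·0.00823/21 = 6.301.

(a) f₀ = 2559 Hz  (b) Q = 6.301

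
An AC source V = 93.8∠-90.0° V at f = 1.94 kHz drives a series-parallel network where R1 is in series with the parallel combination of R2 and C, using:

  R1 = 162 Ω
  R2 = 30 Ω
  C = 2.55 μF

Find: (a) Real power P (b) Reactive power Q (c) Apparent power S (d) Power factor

Step 1 — Angular frequency: ω = 2π·f = 2π·1940 = 1.219e+04 rad/s.
Step 2 — Component impedances:
  R1: Z = R = 162 Ω
  R2: Z = R = 30 Ω
  C: Z = 1/(jωC) = -j/(ω·C) = 0 - j32.17 Ω
Step 3 — Parallel branch: R2 || C = 1/(1/R2 + 1/C) = 16.05 - j14.96 Ω.
Step 4 — Series with R1: Z_total = R1 + (R2 || C) = 178 - j14.96 Ω = 178.7∠-4.8° Ω.
Step 5 — Source phasor: V = 93.8∠-90.0° V = 0 - j93.8 V.
Step 6 — Current: I = V / Z = 0.04397 - j0.5231 A = 0.525∠-85.2° A.
Step 7 — Complex power: S = V·I* = 49.07 - j4.124 VA.
Step 8 — Real power: P = Re(S) = 49.07 W.
Step 9 — Reactive power: Q = Im(S) = -4.124 VAR.
Step 10 — Apparent power: |S| = 49.24 VA.
Step 11 — Power factor: PF = P/|S| = 0.9965 (leading).

(a) P = 49.07 W  (b) Q = -4.124 VAR  (c) S = 49.24 VA  (d) PF = 0.9965 (leading)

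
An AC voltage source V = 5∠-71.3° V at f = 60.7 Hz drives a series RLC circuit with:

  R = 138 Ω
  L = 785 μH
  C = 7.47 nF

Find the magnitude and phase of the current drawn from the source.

Step 1 — Angular frequency: ω = 2π·f = 2π·60.7 = 381.4 rad/s.
Step 2 — Component impedances:
  R: Z = R = 138 Ω
  L: Z = jωL = j·381.4·0.000785 = 0 + j0.2994 Ω
  C: Z = 1/(jωC) = -j/(ω·C) = 0 - j3.51e+05 Ω
Step 3 — Series combination: Z_total = R + L + C = 138 - j3.51e+05 Ω = 3.51e+05∠-90.0° Ω.
Step 4 — Source phasor: V = 5∠-71.3° V = 1.603 - j4.736 V.
Step 5 — Ohm's law: I = V / Z_total = (1.603 - j4.736) / (138 - j3.51e+05) = 1.349e-05 + j4.562e-06 A.
Step 6 — Convert to polar: |I| = 1.424e-05 A, ∠I = 18.7°.

I = 1.424e-05∠18.7° A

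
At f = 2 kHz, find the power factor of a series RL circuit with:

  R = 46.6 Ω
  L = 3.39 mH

Step 1 — Angular frequency: ω = 2π·f = 2π·2000 = 1.257e+04 rad/s.
Step 2 — Component impedances:
  R: Z = R = 46.6 Ω
  L: Z = jωL = j·1.257e+04·0.00339 = 0 + j42.6 Ω
Step 3 — Series combination: Z_total = R + L = 46.6 + j42.6 Ω = 63.14∠42.4° Ω.
Step 4 — Power factor: PF = cos(φ) = Re(Z)/|Z| = 46.6/63.137 = 0.7381.
Step 5 — Type: Im(Z) = 42.6 ⇒ lagging (phase φ = 42.4°).

PF = 0.7381 (lagging, φ = 42.4°)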